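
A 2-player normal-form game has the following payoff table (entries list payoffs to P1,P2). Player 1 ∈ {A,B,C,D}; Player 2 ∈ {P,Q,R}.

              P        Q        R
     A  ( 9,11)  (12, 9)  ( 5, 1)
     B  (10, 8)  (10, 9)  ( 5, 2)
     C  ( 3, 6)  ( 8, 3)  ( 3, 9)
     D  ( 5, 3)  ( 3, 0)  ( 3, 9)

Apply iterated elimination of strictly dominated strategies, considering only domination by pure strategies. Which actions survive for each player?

P1 drop C (A beats it: P:9>3 Q:12>8 R:5>3)
P1 drop D (A beats it: P:9>5 Q:12>3 R:5>3)
P2 drop R (P beats it: A:11>1 B:8>2)
P1→{A,B} P2→{P,Q}

Remaining: P1:{A,B} P2:{P,Q}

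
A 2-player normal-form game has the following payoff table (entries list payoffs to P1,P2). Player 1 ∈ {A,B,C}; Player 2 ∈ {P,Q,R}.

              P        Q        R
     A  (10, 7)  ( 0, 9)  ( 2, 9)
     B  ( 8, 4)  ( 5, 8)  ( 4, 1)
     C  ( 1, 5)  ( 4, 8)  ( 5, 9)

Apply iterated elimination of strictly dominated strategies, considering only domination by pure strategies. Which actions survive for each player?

IESDS → P1:{B,C} P2:{Q,R}

P2 drop P (Q beats it: A:9>7 B:8>4 C:8>5)
P1 drop A (B beats it: Q:5>0 R:4>2)
P1→{B,C} P2→{Q,R}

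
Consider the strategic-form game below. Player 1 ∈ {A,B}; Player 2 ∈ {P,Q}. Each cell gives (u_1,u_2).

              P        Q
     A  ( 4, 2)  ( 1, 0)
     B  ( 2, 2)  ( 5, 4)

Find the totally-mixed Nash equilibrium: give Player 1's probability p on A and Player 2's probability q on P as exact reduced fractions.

P1 indiff ⇒ q·4+(1-q)·1 = q·2+(1-q)·5 ⇒ q(2) = (1-q)(4) ⇒ q = 2/3
P2 indiff ⇒ p·2+(1-p)·2 = p·0+(1-p)·4 ⇒ p(2) = (1-p)(2) ⇒ p = 1/2

(p,q) = (1/2, 2/3)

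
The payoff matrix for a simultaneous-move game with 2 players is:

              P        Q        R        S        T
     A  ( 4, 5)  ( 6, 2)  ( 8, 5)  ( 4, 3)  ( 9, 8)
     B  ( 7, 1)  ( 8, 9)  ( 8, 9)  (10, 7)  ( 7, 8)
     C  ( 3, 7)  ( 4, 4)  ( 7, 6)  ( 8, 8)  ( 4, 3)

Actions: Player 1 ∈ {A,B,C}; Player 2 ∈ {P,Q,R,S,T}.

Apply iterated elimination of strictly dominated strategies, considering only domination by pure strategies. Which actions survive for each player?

P1 drop C (B beats it: P:7>3 Q:8>4 R:8>7 S:10>8 T:7>4)
P2 drop P (T beats it: A:8>5 B:8>1)
P2 drop S (R beats it: A:5>3 B:9>7)
P1→{A,B} P2→{Q,R,T}

IESDS → P1:{A,B} P2:{Q,R,T}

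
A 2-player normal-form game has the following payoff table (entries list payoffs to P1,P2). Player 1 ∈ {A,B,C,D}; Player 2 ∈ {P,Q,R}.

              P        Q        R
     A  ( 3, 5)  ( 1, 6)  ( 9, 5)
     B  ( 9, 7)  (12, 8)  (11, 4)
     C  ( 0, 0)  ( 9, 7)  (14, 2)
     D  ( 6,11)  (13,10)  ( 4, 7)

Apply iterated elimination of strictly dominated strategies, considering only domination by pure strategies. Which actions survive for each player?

Survivors P1:{B,D} P2:{P,Q}

P1 drop A (B beats it: P:9>3 Q:12>1 R:11>9)
P2 drop R (Q beats it: B:8>4 C:7>2 D:10>7)
P1 drop C (B beats it: P:9>0 Q:12>9)
P1→{B,D} P2→{P,Q}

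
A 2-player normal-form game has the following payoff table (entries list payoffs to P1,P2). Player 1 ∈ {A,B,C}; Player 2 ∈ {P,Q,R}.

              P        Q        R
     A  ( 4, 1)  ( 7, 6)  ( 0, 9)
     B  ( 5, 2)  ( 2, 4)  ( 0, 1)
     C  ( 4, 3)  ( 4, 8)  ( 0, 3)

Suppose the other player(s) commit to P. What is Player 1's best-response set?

argmax u_1 = {B}

u_1(A vs P) = 4
u_1(B vs P) = 5
u_1(C vs P) = 4
max payoff 5 at {B}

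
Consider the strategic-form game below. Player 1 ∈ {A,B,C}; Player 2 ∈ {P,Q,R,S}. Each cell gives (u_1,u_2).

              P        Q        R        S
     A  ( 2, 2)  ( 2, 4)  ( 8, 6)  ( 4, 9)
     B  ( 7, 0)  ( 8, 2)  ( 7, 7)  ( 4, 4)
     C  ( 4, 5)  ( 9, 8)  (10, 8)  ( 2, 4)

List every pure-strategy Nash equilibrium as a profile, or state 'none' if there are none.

Nash profiles: (A,S), (C,Q), (C,R)

(A,P): not NE [P1→B gives 7>2; P2→S gives 9>2]
(A,Q): not NE [P1→C gives 9>2; P2→S gives 9>4]
(A,R): not NE [P1→C gives 10>8; P2→S gives 9>6]
(A,S): NE
(B,P): not NE [P2→R gives 7>0]
(B,Q): not NE [P1→C gives 9>8; P2→R gives 7>2]
(B,R): not NE [P1→C gives 10>7]
(B,S): not NE [P2→R gives 7>4]
(C,P): not NE [P1→B gives 7>4; P2→R gives 8>5]
(C,Q): NE
(C,R): NE
(C,S): not NE [P1→B gives 4>2; P2→R gives 8>4]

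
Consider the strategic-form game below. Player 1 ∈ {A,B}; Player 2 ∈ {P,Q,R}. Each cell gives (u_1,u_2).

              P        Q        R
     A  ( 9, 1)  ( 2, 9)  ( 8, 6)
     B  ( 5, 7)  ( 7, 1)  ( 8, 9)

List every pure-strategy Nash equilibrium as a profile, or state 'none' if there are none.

(A,P): not NE [P2→Q gives 9>1]
(A,Q): not NE [P1→B gives 7>2]
(A,R): not NE [P2→Q gives 9>6]
(B,P): not NE [P1→A gives 9>5; P2→R gives 9>7]
(B,Q): not NE [P2→R gives 9>1]
(B,R): NE

PSNE = {(B,R)}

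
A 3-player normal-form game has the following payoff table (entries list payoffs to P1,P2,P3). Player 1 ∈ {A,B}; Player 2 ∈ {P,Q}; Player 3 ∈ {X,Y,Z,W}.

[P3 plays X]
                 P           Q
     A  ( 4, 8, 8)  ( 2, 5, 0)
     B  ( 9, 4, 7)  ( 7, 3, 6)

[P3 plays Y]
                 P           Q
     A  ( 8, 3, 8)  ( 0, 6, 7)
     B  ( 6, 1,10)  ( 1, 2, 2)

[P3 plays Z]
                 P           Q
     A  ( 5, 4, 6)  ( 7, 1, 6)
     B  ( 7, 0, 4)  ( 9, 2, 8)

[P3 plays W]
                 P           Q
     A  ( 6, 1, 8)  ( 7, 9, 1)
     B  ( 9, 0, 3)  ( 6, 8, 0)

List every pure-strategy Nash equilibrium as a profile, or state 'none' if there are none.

NE set: (B,Q,Z)

(A,P,X): not NE [P1→B gives 9>4]
(A,P,Y): not NE [P2→Q gives 6>3]
(A,P,Z): not NE [P1→B gives 7>5; P3→W gives 8>6]
(A,P,W): not NE [P1→B gives 9>6; P2→Q gives 9>1]
(A,Q,X): not NE [P1→B gives 7>2; P2→P gives 8>5; P3→Y gives 7>0]
(A,Q,Y): not NE [P1→B gives 1>0]
(A,Q,Z): not NE [P1→B gives 9>7; P2→P gives 4>1; P3→Y gives 7>6]
(A,Q,W): not NE [P3→Y gives 7>1]
(B,P,X): not NE [P3→Y gives 10>7]
(B,P,Y): not NE [P1→A gives 8>6; P2→Q gives 2>1]
(B,P,Z): not NE [P2→Q gives 2>0; P3→Y gives 10>4]
(B,P,W): not NE [P2→Q gives 8>0; P3→Y gives 10>3]
(B,Q,X): not NE [P2→P gives 4>3; P3→Z gives 8>6]
(B,Q,Y): not NE [P3→Z gives 8>2]
(B,Q,Z): NE
(B,Q,W): not NE [P1→A gives 7>6; P3→Z gives 8>0]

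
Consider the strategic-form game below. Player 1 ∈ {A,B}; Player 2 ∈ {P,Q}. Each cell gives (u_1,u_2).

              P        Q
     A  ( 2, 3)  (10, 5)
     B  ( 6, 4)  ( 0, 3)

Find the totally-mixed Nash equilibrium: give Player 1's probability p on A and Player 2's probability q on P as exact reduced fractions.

p=1/3, q=5/7

P1 indiff ⇒ q·2+(1-q)·10 = q·6+(1-q)·0 ⇒ q(-4) = (1-q)(-10) ⇒ q = 5/7
P2 indiff ⇒ p·3+(1-p)·4 = p·5+(1-p)·3 ⇒ p(-2) = (1-p)(-1) ⇒ p = 1/3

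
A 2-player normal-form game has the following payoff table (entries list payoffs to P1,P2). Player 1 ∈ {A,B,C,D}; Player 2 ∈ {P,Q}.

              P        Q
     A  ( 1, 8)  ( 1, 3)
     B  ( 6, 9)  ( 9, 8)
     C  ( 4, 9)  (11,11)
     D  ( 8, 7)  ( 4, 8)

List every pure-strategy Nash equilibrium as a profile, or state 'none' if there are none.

(A,P): not NE [P1→D gives 8>1]
(A,Q): not NE [P1→C gives 11>1; P2→P gives 8>3]
(B,P): not NE [P1→D gives 8>6]
(B,Q): not NE [P1→C gives 11>9; P2→P gives 9>8]
(C,P): not NE [P1→D gives 8>4; P2→Q gives 11>9]
(C,Q): NE
(D,P): not NE [P2→Q gives 8>7]
(D,Q): not NE [P1→C gives 11>4]

Nash profiles: (C,Q)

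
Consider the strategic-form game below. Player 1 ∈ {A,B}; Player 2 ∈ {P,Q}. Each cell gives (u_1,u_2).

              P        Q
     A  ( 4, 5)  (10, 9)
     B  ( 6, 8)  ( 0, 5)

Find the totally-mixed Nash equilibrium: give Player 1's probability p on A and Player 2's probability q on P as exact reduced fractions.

P1 indiff ⇒ q·4+(1-q)·10 = q·6+(1-q)·0 ⇒ q(-2) = (1-q)(-10) ⇒ q = 5/6
P2 indiff ⇒ p·5+(1-p)·8 = p·9+(1-p)·5 ⇒ p(-4) = (1-p)(-3) ⇒ p = 3/7

P1 mixes 3/7 on A; P2 mixes 5/6 on P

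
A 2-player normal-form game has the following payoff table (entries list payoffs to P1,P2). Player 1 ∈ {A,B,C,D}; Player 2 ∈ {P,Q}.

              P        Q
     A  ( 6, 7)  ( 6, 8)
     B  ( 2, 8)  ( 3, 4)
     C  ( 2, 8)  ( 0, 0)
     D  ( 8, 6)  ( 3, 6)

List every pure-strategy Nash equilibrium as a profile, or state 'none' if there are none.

(A,P): not NE [P1→D gives 8>6; P2→Q gives 8>7]
(A,Q): NE
(B,P): not NE [P1→D gives 8>2]
(B,Q): not NE [P1→A gives 6>3; P2→P gives 8>4]
(C,P): not NE [P1→D gives 8>2]
(C,Q): not NE [P1→A gives 6>0; P2→P gives 8>0]
(D,P): NE
(D,Q): not NE [P1→A gives 6>3]

Nash profiles: (A,Q), (D,P)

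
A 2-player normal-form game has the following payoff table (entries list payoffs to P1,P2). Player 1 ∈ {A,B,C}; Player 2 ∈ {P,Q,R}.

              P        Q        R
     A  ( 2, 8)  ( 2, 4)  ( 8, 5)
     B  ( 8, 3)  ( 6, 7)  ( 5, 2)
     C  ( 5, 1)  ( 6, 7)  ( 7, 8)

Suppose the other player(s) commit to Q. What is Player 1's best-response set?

BR_1 = {B,C}

u_1(A vs Q) = 2
u_1(B vs Q) = 6
u_1(C vs Q) = 6
max payoff 6 at {B,C}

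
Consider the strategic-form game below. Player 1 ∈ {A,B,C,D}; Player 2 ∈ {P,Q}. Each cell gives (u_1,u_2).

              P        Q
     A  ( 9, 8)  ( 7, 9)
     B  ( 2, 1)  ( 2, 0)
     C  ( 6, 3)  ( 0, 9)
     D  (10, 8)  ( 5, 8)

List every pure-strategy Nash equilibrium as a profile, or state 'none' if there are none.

(A,P): not NE [P1→D gives 10>9; P2→Q gives 9>8]
(A,Q): NE
(B,P): not NE [P1→D gives 10>2]
(B,Q): not NE [P1→A gives 7>2; P2→P gives 1>0]
(C,P): not NE [P1→D gives 10>6; P2→Q gives 9>3]
(C,Q): not NE [P1→A gives 7>0]
(D,P): NE
(D,Q): not NE [P1→A gives 7>5]

PSNE = {(A,Q), (D,P)}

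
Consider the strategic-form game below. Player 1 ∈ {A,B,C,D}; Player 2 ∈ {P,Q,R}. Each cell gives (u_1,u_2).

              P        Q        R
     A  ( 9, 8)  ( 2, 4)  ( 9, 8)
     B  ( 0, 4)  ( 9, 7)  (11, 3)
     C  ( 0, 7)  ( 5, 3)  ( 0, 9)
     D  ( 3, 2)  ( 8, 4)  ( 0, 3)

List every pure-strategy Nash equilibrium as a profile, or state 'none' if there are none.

PSNE = {(A,P), (B,Q)}

(A,P): NE
(A,Q): not NE [P1→B gives 9>2; P2→R gives 8>4]
(A,R): not NE [P1→B gives 11>9]
(B,P): not NE [P1→A gives 9>0; P2→Q gives 7>4]
(B,Q): NE
(B,R): not NE [P2→Q gives 7>3]
(C,P): not NE [P1→A gives 9>0; P2→R gives 9>7]
(C,Q): not NE [P1→B gives 9>5; P2→R gives 9>3]
(C,R): not NE [P1→B gives 11>0]
(D,P): not NE [P1→A gives 9>3; P2→Q gives 4>2]
(D,Q): not NE [P1→B gives 9>8]
(D,R): not NE [P1→B gives 11>0; P2→Q gives 4>3]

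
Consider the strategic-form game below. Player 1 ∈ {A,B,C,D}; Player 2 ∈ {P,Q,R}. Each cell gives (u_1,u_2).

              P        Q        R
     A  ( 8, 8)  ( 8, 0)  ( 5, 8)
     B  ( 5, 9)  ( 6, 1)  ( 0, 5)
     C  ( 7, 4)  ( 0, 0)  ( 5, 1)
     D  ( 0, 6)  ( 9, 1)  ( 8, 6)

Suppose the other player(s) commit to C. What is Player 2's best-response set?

P2 best: {P}

u_2(P vs C) = 4
u_2(Q vs C) = 0
u_2(R vs C) = 1
max payoff 4 at {P}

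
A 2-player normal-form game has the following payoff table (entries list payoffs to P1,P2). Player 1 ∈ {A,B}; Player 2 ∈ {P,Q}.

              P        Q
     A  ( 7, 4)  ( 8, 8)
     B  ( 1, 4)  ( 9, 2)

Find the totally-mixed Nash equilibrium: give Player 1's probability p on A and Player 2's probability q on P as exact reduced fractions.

(p,q) = (1/3, 1/7)

P1 indiff ⇒ q·7+(1-q)·8 = q·1+(1-q)·9 ⇒ q(6) = (1-q)(1) ⇒ q = 1/7
P2 indiff ⇒ p·4+(1-p)·4 = p·8+(1-p)·2 ⇒ p(-4) = (1-p)(-2) ⇒ p = 1/3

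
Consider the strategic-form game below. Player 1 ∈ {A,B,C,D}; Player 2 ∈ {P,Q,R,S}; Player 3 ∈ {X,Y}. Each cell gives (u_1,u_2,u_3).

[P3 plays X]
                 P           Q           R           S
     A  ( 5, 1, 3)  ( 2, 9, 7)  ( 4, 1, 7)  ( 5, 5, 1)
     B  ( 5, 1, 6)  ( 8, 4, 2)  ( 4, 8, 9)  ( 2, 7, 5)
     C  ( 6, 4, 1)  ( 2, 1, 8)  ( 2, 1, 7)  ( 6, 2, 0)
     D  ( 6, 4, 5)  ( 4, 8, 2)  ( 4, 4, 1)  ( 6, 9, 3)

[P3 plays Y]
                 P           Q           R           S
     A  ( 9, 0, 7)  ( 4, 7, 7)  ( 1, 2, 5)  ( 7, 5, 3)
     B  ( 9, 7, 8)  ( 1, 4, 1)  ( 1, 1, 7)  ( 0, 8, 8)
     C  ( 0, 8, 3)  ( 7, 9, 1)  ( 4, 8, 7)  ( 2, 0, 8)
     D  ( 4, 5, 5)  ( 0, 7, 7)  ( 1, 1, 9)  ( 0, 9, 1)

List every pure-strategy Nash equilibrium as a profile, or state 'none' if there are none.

(A,P,X): not NE [P1→D gives 6>5; P2→Q gives 9>1; P3→Y gives 7>3]
(A,P,Y): not NE [P2→Q gives 7>0]
(A,Q,X): not NE [P1→B gives 8>2]
(A,Q,Y): not NE [P1→C gives 7>4]
(A,R,X): not NE [P2→Q gives 9>1]
(A,R,Y): not NE [P1→C gives 4>1; P2→Q gives 7>2; P3→X gives 7>5]
(A,S,X): not NE [P1→D gives 6>5; P2→Q gives 9>5; P3→Y gives 3>1]
(A,S,Y): not NE [P2→Q gives 7>5]
(B,P,X): not NE [P1→D gives 6>5; P2→R gives 8>1; P3→Y gives 8>6]
(B,P,Y): not NE [P2→S gives 8>7]
(B,Q,X): not NE [P2→R gives 8>4]
(B,Q,Y): not NE [P1→C gives 7>1; P2→S gives 8>4; P3→X gives 2>1]
(B,R,X): NE
(B,R,Y): not NE [P1→C gives 4>1; P2→S gives 8>1; P3→X gives 9>7]
(B,S,X): not NE [P1→D gives 6>2; P2→R gives 8>7; P3→Y gives 8>5]
(B,S,Y): not NE [P1→A gives 7>0]
(C,P,X): not NE [P3→Y gives 3>1]
(C,P,Y): not NE [P1→B gives 9>0; P2→Q gives 9>8]
(C,Q,X): not NE [P1→B gives 8>2; P2→P gives 4>1]
(C,Q,Y): not NE [P3→X gives 8>1]
(C,R,X): not NE [P1→D gives 4>2; P2→P gives 4>1]
(C,R,Y): not NE [P2→Q gives 9>8]
(C,S,X): not NE [P2→P gives 4>2; P3→Y gives 8>0]
(C,S,Y): not NE [P1→A gives 7>2; P2→Q gives 9>0]
(D,P,X): not NE [P2→S gives 9>4]
(D,P,Y): not NE [P1→B gives 9>4; P2→S gives 9>5]
(D,Q,X): not NE [P1→B gives 8>4; P2→S gives 9>8; P3→Y gives 7>2]
(D,Q,Y): not NE [P1→C gives 7>0; P2→S gives 9>7]
(D,R,X): not NE [P2→S gives 9>4; P3→Y gives 9>1]
(D,R,Y): not NE [P1→C gives 4>1; P2→S gives 9>1]
(D,S,X): NE
(D,S,Y): not NE [P1→A gives 7>0; P3→X gives 3>1]

PSNE = {(B,R,X), (D,S,X)}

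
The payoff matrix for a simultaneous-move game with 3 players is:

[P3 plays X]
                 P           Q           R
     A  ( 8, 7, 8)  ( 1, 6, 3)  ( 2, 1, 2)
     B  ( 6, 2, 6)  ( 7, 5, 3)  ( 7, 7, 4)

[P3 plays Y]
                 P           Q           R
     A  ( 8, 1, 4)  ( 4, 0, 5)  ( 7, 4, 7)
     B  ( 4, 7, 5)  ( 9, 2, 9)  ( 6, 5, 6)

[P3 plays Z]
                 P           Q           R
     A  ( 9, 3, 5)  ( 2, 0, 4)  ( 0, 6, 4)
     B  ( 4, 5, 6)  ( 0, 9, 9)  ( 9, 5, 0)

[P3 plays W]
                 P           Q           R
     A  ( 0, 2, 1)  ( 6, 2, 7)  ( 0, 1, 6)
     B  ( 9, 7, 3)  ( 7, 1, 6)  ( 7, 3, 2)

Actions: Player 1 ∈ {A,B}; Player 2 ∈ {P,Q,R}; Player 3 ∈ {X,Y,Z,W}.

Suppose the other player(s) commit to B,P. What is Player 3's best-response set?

u_3(X vs B,P) = 6
u_3(Y vs B,P) = 5
u_3(Z vs B,P) = 6
u_3(W vs B,P) = 3
max payoff 6 at {X,Z}

BR_3 = {X,Z}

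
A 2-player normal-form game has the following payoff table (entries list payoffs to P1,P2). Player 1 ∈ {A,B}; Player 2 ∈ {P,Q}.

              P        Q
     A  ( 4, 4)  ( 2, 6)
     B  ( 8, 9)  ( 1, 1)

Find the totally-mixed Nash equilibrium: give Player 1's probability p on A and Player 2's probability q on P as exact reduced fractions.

P1 indiff ⇒ q·4+(1-q)·2 = q·8+(1-q)·1 ⇒ q(-4) = (1-q)(-1) ⇒ q = 1/5
P2 indiff ⇒ p·4+(1-p)·9 = p·6+(1-p)·1 ⇒ p(-2) = (1-p)(-8) ⇒ p = 4/5

P1 mixes 4/5 on A; P2 mixes 1/5 on P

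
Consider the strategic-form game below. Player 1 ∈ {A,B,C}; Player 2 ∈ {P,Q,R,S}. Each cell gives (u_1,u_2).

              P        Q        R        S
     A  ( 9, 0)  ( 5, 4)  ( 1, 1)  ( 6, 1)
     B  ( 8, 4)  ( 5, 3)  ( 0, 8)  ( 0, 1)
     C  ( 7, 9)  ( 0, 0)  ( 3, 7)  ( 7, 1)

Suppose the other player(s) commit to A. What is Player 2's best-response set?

u_2(P vs A) = 0
u_2(Q vs A) = 4
u_2(R vs A) = 1
u_2(S vs A) = 1
max payoff 4 at {Q}

argmax u_2 = {Q}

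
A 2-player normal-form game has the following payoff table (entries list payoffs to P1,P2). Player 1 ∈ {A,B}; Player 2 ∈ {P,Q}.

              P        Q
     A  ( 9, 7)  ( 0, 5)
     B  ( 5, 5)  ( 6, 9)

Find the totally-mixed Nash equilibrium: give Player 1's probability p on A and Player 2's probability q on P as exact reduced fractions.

P1 indiff ⇒ q·9+(1-q)·0 = q·5+(1-q)·6 ⇒ q(4) = (1-q)(6) ⇒ q = 3/5
P2 indiff ⇒ p·7+(1-p)·5 = p·5+(1-p)·9 ⇒ p(2) = (1-p)(4) ⇒ p = 2/3

P1 mixes 2/3 on A; P2 mixes 3/5 on P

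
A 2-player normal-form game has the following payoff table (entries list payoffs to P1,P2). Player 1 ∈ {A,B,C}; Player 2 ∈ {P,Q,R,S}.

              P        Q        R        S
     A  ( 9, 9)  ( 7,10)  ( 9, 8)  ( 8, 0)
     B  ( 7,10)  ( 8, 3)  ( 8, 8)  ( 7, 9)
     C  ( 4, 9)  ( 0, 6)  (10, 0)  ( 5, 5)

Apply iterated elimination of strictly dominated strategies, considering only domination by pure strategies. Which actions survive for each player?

Remaining: P1:{A,B} P2:{P,Q}

P2 drop R (P beats it: A:9>8 B:10>8 C:9>0)
P1 drop C (A beats it: P:9>4 Q:7>0 S:8>5)
P2 drop S (P beats it: A:9>0 B:10>9)
P1→{A,B} P2→{P,Q}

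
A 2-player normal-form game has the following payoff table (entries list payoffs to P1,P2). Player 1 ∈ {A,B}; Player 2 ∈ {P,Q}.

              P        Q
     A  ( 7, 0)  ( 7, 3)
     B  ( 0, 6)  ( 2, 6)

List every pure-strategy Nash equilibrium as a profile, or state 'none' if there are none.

(A,P): not NE [P2→Q gives 3>0]
(A,Q): NE
(B,P): not NE [P1→A gives 7>0]
(B,Q): not NE [P1→A gives 7>2]

PSNE = {(A,Q)}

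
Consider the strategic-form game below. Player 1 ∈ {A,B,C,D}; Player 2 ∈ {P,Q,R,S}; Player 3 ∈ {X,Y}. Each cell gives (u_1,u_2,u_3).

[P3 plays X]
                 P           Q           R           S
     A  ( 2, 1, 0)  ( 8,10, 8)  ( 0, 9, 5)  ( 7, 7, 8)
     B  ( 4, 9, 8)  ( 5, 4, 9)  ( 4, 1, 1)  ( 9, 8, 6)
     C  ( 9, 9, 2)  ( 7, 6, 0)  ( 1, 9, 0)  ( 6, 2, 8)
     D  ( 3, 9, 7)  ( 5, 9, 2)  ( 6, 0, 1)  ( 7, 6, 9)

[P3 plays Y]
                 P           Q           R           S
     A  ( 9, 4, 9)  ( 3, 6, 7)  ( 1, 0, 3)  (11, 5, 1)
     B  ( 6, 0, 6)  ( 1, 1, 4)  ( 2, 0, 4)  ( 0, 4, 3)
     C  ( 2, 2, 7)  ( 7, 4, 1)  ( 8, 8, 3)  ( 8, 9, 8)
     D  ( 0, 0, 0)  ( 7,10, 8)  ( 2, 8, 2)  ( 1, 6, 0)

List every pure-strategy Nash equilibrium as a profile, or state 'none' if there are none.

(A,P,X): not NE [P1→C gives 9>2; P2→Q gives 10>1; P3→Y gives 9>0]
(A,P,Y): not NE [P2→Q gives 6>4]
(A,Q,X): NE
(A,Q,Y): not NE [P1→D gives 7>3; P3→X gives 8>7]
(A,R,X): not NE [P1→D gives 6>0; P2→Q gives 10>9]
(A,R,Y): not NE [P1→C gives 8>1; P2→Q gives 6>0; P3→X gives 5>3]
(A,S,X): not NE [P1→B gives 9>7; P2→Q gives 10>7]
(A,S,Y): not NE [P2→Q gives 6>5; P3→X gives 8>1]
(B,P,X): not NE [P1→C gives 9>4]
(B,P,Y): not NE [P1→A gives 9>6; P2→S gives 4>0; P3→X gives 8>6]
(B,Q,X): not NE [P1→A gives 8>5; P2→P gives 9>4]
(B,Q,Y): not NE [P1→D gives 7>1; P2→S gives 4>1; P3→X gives 9>4]
(B,R,X): not NE [P1→D gives 6>4; P2→P gives 9>1; P3→Y gives 4>1]
(B,R,Y): not NE [P1→C gives 8>2; P2→S gives 4>0]
(B,S,X): not NE [P2→P gives 9>8]
(B,S,Y): not NE [P1→A gives 11>0; P3→X gives 6>3]
(C,P,X): not NE [P3→Y gives 7>2]
(C,P,Y): not NE [P1→A gives 9>2; P2→S gives 9>2]
(C,Q,X): not NE [P1→A gives 8>7; P2→R gives 9>6; P3→Y gives 1>0]
(C,Q,Y): not NE [P2→S gives 9>4]
(C,R,X): not NE [P1→D gives 6>1; P3→Y gives 3>0]
(C,R,Y): not NE [P2→S gives 9>8]
(C,S,X): not NE [P1→B gives 9>6; P2→R gives 9>2]
(C,S,Y): not NE [P1→A gives 11>8]
(D,P,X): not NE [P1→C gives 9>3]
(D,P,Y): not NE [P1→A gives 9>0; P2→Q gives 10>0; P3→X gives 7>0]
(D,Q,X): not NE [P1→A gives 8>5; P3→Y gives 8>2]
(D,Q,Y): NE
(D,R,X): not NE [P2→Q gives 9>0; P3→Y gives 2>1]
(D,R,Y): not NE [P1→C gives 8>2; P2→Q gives 10>8]
(D,S,X): not NE [P1→B gives 9>7; P2→Q gives 9>6]
(D,S,Y): not NE [P1→A gives 11>1; P2→Q gives 10>6; P3→X gives 9>0]

PSNE = {(A,Q,X), (D,Q,Y)}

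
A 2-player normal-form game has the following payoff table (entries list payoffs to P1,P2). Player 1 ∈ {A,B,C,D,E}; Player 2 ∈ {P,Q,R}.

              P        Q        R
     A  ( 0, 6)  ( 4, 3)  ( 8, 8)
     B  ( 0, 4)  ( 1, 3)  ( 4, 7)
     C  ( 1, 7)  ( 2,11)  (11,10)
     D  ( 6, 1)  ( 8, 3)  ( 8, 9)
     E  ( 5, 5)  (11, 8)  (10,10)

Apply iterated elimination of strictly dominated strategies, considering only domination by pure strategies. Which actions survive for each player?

Survivors P1:{C,E} P2:{Q,R}

P1 drop A (E beats it: P:5>0 Q:11>4 R:10>8)
P1 drop B (C beats it: P:1>0 Q:2>1 R:11>4)
P2 drop P (Q beats it: C:11>7 D:3>1 E:8>5)
P1 drop D (E beats it: Q:11>8 R:10>8)
P1→{C,E} P2→{Q,R}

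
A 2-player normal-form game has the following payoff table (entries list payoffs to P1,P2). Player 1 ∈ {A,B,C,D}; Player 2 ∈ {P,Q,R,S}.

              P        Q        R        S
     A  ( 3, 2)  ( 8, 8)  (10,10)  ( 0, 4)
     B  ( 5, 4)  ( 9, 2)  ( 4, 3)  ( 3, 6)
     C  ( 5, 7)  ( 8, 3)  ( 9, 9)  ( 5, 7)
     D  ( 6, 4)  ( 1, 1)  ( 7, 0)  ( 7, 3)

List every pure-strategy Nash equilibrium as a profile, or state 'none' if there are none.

(A,P): not NE [P1→D gives 6>3; P2→R gives 10>2]
(A,Q): not NE [P1→B gives 9>8; P2→R gives 10>8]
(A,R): NE
(A,S): not NE [P1→D gives 7>0; P2→R gives 10>4]
(B,P): not NE [P1→D gives 6>5; P2→S gives 6>4]
(B,Q): not NE [P2→S gives 6>2]
(B,R): not NE [P1→A gives 10>4; P2→S gives 6>3]
(B,S): not NE [P1→D gives 7>3]
(C,P): not NE [P1→D gives 6>5; P2→R gives 9>7]
(C,Q): not NE [P1→B gives 9>8; P2→R gives 9>3]
(C,R): not NE [P1→A gives 10>9]
(C,S): not NE [P1→D gives 7>5; P2→R gives 9>7]
(D,P): NE
(D,Q): not NE [P1→B gives 9>1; P2→P gives 4>1]
(D,R): not NE [P1→A gives 10>7; P2→P gives 4>0]
(D,S): not NE [P2→P gives 4>3]

Nash profiles: (A,R), (D,P)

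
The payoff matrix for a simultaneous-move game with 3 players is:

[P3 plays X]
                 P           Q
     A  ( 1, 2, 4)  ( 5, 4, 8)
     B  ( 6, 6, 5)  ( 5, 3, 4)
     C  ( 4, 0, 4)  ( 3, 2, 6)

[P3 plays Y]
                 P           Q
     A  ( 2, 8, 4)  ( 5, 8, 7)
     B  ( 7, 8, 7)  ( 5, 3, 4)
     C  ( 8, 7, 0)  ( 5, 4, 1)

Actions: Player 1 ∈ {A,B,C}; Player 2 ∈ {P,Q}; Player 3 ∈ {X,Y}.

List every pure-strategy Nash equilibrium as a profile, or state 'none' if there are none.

NE set: (A,Q,X)

(A,P,X): not NE [P1→B gives 6>1; P2→Q gives 4>2]
(A,P,Y): not NE [P1→C gives 8>2]
(A,Q,X): NE
(A,Q,Y): not NE [P3→X gives 8>7]
(B,P,X): not NE [P3→Y gives 7>5]
(B,P,Y): not NE [P1→C gives 8>7]
(B,Q,X): not NE [P2→P gives 6>3]
(B,Q,Y): not NE [P2→P gives 8>3]
(C,P,X): not NE [P1→B gives 6>4; P2→Q gives 2>0]
(C,P,Y): not NE [P3→X gives 4>0]
(C,Q,X): not NE [P1→B gives 5>3]
(C,Q,Y): not NE [P2→P gives 7>4; P3→X gives 6>1]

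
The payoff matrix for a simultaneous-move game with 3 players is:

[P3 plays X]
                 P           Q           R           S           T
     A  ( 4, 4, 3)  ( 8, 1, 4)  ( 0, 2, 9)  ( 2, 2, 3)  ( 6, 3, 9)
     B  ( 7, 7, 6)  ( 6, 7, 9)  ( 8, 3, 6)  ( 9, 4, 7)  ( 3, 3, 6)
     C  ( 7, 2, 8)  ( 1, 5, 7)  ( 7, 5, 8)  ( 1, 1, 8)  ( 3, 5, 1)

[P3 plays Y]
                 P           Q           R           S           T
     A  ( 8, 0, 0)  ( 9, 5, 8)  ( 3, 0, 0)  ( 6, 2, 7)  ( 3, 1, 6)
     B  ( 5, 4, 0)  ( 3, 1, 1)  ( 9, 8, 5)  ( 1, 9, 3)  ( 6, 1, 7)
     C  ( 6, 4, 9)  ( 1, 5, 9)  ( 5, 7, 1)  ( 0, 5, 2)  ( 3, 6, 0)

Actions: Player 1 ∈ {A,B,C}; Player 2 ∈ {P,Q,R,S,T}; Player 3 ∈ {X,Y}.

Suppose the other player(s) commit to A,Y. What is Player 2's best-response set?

argmax u_2 = {Q}

u_2(P vs A,Y) = 0
u_2(Q vs A,Y) = 5
u_2(R vs A,Y) = 0
u_2(S vs A,Y) = 2
u_2(T vs A,Y) = 1
max payoff 5 at {Q}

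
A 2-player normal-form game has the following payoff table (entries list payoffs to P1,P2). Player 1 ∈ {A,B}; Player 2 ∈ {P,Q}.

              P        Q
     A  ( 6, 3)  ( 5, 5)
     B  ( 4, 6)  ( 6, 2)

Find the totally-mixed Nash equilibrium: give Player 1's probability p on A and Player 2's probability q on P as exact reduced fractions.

P1 indiff ⇒ q·6+(1-q)·5 = q·4+(1-q)·6 ⇒ q(2) = (1-q)(1) ⇒ q = 1/3
P2 indiff ⇒ p·3+(1-p)·6 = p·5+(1-p)·2 ⇒ p(-2) = (1-p)(-4) ⇒ p = 2/3

p=2/3, q=1/3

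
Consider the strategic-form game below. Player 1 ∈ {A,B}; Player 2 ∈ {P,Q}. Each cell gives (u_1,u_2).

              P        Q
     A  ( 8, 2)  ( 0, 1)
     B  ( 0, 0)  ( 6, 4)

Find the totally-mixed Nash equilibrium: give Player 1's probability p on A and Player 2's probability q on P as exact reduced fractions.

p=4/5, q=3/7

P1 indiff ⇒ q·8+(1-q)·0 = q·0+(1-q)·6 ⇒ q(8) = (1-q)(6) ⇒ q = 3/7
P2 indiff ⇒ p·2+(1-p)·0 = p·1+(1-p)·4 ⇒ p(1) = (1-p)(4) ⇒ p = 4/5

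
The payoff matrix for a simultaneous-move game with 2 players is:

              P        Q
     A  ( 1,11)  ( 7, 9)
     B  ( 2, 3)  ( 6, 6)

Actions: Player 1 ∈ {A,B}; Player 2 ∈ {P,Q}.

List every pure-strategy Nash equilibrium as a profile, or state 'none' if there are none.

PSNE: ∅

(A,P): not NE [P1→B gives 2>1]
(A,Q): not NE [P2→P gives 11>9]
(B,P): not NE [P2→Q gives 6>3]
(B,Q): not NE [P1→A gives 7>6]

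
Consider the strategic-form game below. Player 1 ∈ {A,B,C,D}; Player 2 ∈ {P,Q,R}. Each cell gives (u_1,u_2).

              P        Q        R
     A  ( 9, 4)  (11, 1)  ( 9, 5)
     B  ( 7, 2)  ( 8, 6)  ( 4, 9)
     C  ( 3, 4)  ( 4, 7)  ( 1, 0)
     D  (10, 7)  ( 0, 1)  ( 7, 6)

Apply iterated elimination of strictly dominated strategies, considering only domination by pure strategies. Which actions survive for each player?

P1 drop B (A beats it: P:9>7 Q:11>8 R:9>4)
P1 drop C (A beats it: P:9>3 Q:11>4 R:9>1)
P2 drop Q (P beats it: A:4>1 D:7>1)
P1→{A,D} P2→{P,R}

Survivors P1:{A,D} P2:{P,R}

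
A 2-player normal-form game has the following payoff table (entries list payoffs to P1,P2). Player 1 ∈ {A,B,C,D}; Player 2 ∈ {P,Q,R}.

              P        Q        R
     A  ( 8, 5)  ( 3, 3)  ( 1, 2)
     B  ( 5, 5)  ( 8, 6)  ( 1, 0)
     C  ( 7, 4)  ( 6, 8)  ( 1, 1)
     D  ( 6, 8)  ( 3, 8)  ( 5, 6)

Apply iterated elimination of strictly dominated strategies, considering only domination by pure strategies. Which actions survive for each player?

P2 drop R (P beats it: A:5>2 B:5>0 C:4>1 D:8>6)
P1 drop D (C beats it: P:7>6 Q:6>3)
P1→{A,B,C} P2→{P,Q}

IESDS → P1:{A,B,C} P2:{P,Q}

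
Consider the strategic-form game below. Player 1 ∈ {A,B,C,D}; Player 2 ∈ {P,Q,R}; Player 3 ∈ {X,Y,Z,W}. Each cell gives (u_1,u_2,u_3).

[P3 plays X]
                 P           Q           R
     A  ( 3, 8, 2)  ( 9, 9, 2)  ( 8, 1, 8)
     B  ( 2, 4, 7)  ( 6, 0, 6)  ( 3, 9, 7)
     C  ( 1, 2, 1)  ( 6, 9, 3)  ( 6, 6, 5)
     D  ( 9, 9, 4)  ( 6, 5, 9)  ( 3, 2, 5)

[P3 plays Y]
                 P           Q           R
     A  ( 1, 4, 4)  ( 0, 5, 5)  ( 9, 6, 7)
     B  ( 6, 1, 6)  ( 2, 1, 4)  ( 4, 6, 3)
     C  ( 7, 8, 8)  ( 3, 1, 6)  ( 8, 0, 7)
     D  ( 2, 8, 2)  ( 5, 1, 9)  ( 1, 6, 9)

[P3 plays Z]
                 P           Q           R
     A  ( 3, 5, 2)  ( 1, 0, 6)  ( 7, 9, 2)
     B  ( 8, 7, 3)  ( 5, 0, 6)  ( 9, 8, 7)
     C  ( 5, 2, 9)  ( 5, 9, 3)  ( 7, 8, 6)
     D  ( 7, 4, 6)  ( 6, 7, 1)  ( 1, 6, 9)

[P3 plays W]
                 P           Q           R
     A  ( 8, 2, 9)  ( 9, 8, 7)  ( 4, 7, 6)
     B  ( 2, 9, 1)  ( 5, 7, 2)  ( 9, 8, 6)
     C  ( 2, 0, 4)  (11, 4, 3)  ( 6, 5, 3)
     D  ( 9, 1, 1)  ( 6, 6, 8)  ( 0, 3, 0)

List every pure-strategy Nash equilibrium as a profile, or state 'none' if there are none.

(A,P,X): not NE [P1→D gives 9>3; P2→Q gives 9>8; P3→W gives 9>2]
(A,P,Y): not NE [P1→C gives 7>1; P2→R gives 6>4; P3→W gives 9>4]
(A,P,Z): not NE [P1→B gives 8>3; P2→R gives 9>5; P3→W gives 9>2]
(A,P,W): not NE [P1→D gives 9>8; P2→Q gives 8>2]
(A,Q,X): not NE [P3→W gives 7>2]
(A,Q,Y): not NE [P1→D gives 5>0; P2→R gives 6>5; P3→W gives 7>5]
(A,Q,Z): not NE [P1→D gives 6>1; P2→R gives 9>0; P3→W gives 7>6]
(A,Q,W): not NE [P1→C gives 11>9]
(A,R,X): not NE [P2→Q gives 9>1]
(A,R,Y): not NE [P3→X gives 8>7]
(A,R,Z): not NE [P1→B gives 9>7; P3→X gives 8>2]
(A,R,W): not NE [P1→B gives 9>4; P2→Q gives 8>7; P3→X gives 8>6]
(B,P,X): not NE [P1→D gives 9>2; P2→R gives 9>4]
(B,P,Y): not NE [P1→C gives 7>6; P2→R gives 6>1; P3→X gives 7>6]
(B,P,Z): not NE [P2→R gives 8>7; P3→X gives 7>3]
(B,P,W): not NE [P1→D gives 9>2; P3→X gives 7>1]
(B,Q,X): not NE [P1→A gives 9>6; P2→R gives 9>0]
(B,Q,Y): not NE [P1→D gives 5>2; P2→R gives 6>1; P3→Z gives 6>4]
(B,Q,Z): not NE [P1→D gives 6>5; P2→R gives 8>0]
(B,Q,W): not NE [P1→C gives 11>5; P2→P gives 9>7; P3→Z gives 6>2]
(B,R,X): not NE [P1→A gives 8>3]
(B,R,Y): not NE [P1→A gives 9>4; P3→Z gives 7>3]
(B,R,Z): NE
(B,R,W): not NE [P2→P gives 9>8; P3→Z gives 7>6]
(C,P,X): not NE [P1→D gives 9>1; P2→Q gives 9>2; P3→Z gives 9>1]
(C,P,Y): not NE [P3→Z gives 9>8]
(C,P,Z): not NE [P1→B gives 8>5; P2→Q gives 9>2]
(C,P,W): not NE [P1→D gives 9>2; P2→R gives 5>0; P3→Z gives 9>4]
(C,Q,X): not NE [P1→A gives 9>6; P3→Y gives 6>3]
(C,Q,Y): not NE [P1→D gives 5>3; P2→P gives 8>1]
(C,Q,Z): not NE [P1→D gives 6>5; P3→Y gives 6>3]
(C,Q,W): not NE [P2→R gives 5>4; P3→Y gives 6>3]
(C,R,X): not NE [P1→A gives 8>6; P2→Q gives 9>6; P3→Y gives 7>5]
(C,R,Y): not NE [P1→A gives 9>8; P2→P gives 8>0]
(C,R,Z): not NE [P1→B gives 9>7; P2→Q gives 9>8; P3→Y gives 7>6]
(C,R,W): not NE [P1→B gives 9>6; P3→Y gives 7>3]
(D,P,X): not NE [P3→Z gives 6>4]
(D,P,Y): not NE [P1→C gives 7>2; P3→Z gives 6>2]
(D,P,Z): not NE [P1→B gives 8>7; P2→Q gives 7>4]
(D,P,W): not NE [P2→Q gives 6>1; P3→Z gives 6>1]
(D,Q,X): not NE [P1→A gives 9>6; P2→P gives 9>5]
(D,Q,Y): not NE [P2→P gives 8>1]
(D,Q,Z): not NE [P3→Y gives 9>1]
(D,Q,W): not NE [P1→C gives 11>6; P3→Y gives 9>8]
(D,R,X): not NE [P1→A gives 8>3; P2→P gives 9>2; P3→Z gives 9>5]
(D,R,Y): not NE [P1→A gives 9>1; P2→P gives 8>6]
(D,R,Z): not NE [P1→B gives 9>1; P2→Q gives 7>6]
(D,R,W): not NE [P1→B gives 9>0; P2→Q gives 6>3; P3→Z gives 9>0]

Nash profiles: (B,R,Z)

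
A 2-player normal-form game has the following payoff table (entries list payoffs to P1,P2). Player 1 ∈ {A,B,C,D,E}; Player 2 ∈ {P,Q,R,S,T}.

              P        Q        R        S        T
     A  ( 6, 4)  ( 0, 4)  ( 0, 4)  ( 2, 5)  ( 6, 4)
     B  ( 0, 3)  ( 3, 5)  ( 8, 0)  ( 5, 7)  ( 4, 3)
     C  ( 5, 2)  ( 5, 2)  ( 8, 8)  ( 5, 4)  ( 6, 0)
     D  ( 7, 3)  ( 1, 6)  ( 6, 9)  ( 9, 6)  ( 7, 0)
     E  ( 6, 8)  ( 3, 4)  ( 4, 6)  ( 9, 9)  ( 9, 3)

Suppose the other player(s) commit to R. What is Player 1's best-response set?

u_1(A vs R) = 0
u_1(B vs R) = 8
u_1(C vs R) = 8
u_1(D vs R) = 6
u_1(E vs R) = 4
max payoff 8 at {B,C}

argmax u_1 = {B,C}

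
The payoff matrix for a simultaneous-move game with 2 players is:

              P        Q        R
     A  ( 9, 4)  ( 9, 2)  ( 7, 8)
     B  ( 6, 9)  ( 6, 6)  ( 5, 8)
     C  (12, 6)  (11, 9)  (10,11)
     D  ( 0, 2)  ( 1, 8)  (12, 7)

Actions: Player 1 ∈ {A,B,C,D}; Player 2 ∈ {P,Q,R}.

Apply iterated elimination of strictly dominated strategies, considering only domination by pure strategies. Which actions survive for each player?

Remaining: P1:{C,D} P2:{Q,R}

P1 drop A (C beats it: P:12>9 Q:11>9 R:10>7)
P1 drop B (C beats it: P:12>6 Q:11>6 R:10>5)
P2 drop P (Q beats it: C:9>6 D:8>2)
P1→{C,D} P2→{Q,R}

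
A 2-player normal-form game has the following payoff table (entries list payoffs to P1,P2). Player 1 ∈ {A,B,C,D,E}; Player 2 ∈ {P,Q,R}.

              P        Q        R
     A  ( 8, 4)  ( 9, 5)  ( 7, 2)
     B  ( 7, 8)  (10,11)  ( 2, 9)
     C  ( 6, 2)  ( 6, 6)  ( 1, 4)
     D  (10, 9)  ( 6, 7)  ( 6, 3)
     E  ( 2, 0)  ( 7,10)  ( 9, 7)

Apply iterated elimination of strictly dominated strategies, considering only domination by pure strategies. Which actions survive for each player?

P1 drop C (A beats it: P:8>6 Q:9>6 R:7>1)
P2 drop R (Q beats it: A:5>2 B:11>9 D:7>3 E:10>7)
P1 drop E (A beats it: P:8>2 Q:9>7)
P1→{A,B,D} P2→{P,Q}

Remaining: P1:{A,B,D} P2:{P,Q}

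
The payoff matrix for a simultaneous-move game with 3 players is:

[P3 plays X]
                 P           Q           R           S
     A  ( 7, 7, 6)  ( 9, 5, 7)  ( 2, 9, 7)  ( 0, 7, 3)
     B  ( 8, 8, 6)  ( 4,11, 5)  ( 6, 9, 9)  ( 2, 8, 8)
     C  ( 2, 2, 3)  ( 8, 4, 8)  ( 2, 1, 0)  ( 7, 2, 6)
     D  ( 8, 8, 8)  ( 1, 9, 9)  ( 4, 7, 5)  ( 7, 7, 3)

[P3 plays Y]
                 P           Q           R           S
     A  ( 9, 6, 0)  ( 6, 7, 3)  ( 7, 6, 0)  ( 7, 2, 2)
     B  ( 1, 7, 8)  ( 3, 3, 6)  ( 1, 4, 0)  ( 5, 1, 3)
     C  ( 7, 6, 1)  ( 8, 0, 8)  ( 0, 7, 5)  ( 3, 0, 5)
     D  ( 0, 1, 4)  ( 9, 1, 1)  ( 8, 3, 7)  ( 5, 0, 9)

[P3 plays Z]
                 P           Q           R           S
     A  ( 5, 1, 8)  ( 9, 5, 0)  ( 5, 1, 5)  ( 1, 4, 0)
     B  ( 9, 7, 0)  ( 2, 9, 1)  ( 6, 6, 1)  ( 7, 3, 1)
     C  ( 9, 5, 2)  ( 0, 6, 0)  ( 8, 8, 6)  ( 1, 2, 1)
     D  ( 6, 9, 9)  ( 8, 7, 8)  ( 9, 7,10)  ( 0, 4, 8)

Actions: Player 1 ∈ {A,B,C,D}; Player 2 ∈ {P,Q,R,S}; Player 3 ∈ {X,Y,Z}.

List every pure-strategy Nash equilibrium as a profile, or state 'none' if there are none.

Equilibria: none

(A,P,X): not NE [P1→D gives 8>7; P2→R gives 9>7; P3→Z gives 8>6]
(A,P,Y): not NE [P2→Q gives 7>6; P3→Z gives 8>0]
(A,P,Z): not NE [P1→C gives 9>5; P2→Q gives 5>1]
(A,Q,X): not NE [P2→R gives 9>5]
(A,Q,Y): not NE [P1→D gives 9>6; P3→X gives 7>3]
(A,Q,Z): not NE [P3→X gives 7>0]
(A,R,X): not NE [P1→B gives 6>2]
(A,R,Y): not NE [P1→D gives 8>7; P2→Q gives 7>6; P3→X gives 7>0]
(A,R,Z): not NE [P1→D gives 9>5; P2→Q gives 5>1; P3→X gives 7>5]
(A,S,X): not NE [P1→D gives 7>0; P2→R gives 9>7]
(A,S,Y): not NE [P2→Q gives 7>2; P3→X gives 3>2]
(A,S,Z): not NE [P1→B gives 7>1; P2→Q gives 5>4; P3→X gives 3>0]
(B,P,X): not NE [P2→Q gives 11>8; P3→Y gives 8>6]
(B,P,Y): not NE [P1→A gives 9>1]
(B,P,Z): not NE [P2→Q gives 9>7; P3→Y gives 8>0]
(B,Q,X): not NE [P1→A gives 9>4; P3→Y gives 6>5]
(B,Q,Y): not NE [P1→D gives 9>3; P2→P gives 7>3]
(B,Q,Z): not NE [P1→A gives 9>2; P3→Y gives 6>1]
(B,R,X): not NE [P2→Q gives 11>9]
(B,R,Y): not NE [P1→D gives 8>1; P2→P gives 7>4; P3→X gives 9>0]
(B,R,Z): not NE [P1→D gives 9>6; P2→Q gives 9>6; P3→X gives 9>1]
(B,S,X): not NE [P1→D gives 7>2; P2→Q gives 11>8]
(B,S,Y): not NE [P1→A gives 7>5; P2→P gives 7>1; P3→X gives 8>3]
(B,S,Z): not NE [P2→Q gives 9>3; P3→X gives 8>1]
(C,P,X): not NE [P1→D gives 8>2; P2→Q gives 4>2]
(C,P,Y): not NE [P1→A gives 9>7; P2→R gives 7>6; P3→X gives 3>1]
(C,P,Z): not NE [P2→R gives 8>5; P3→X gives 3>2]
(C,Q,X): not NE [P1→A gives 9>8]
(C,Q,Y): not NE [P1→D gives 9>8; P2→R gives 7>0]
(C,Q,Z): not NE [P1→A gives 9>0; P2→R gives 8>6; P3→Y gives 8>0]
(C,R,X): not NE [P1→B gives 6>2; P2→Q gives 4>1; P3→Z gives 6>0]
(C,R,Y): not NE [P1→D gives 8>0; P3→Z gives 6>5]
(C,R,Z): not NE [P1→D gives 9>8]
(C,S,X): not NE [P2→Q gives 4>2]
(C,S,Y): not NE [P1→A gives 7>3; P2→R gives 7>0; P3→X gives 6>5]
(C,S,Z): not NE [P1→B gives 7>1; P2→R gives 8>2; P3→X gives 6>1]
(D,P,X): not NE [P2→Q gives 9>8; P3→Z gives 9>8]
(D,P,Y): not NE [P1→A gives 9>0; P2→R gives 3>1; P3→Z gives 9>4]
(D,P,Z): not NE [P1→C gives 9>6]
(D,Q,X): not NE [P1→A gives 9>1]
(D,Q,Y): not NE [P2→R gives 3>1; P3→X gives 9>1]
(D,Q,Z): not NE [P1→A gives 9>8; P2→P gives 9>7; P3→X gives 9>8]
(D,R,X): not NE [P1→B gives 6>4; P2→Q gives 9>7; P3→Z gives 10>5]
(D,R,Y): not NE [P3→Z gives 10>7]
(D,R,Z): not NE [P2→P gives 9>7]
(D,S,X): not NE [P2→Q gives 9>7; P3→Y gives 9>3]
(D,S,Y): not NE [P1→A gives 7>5; P2→R gives 3>0]
(D,S,Z): not NE [P1→B gives 7>0; P2→P gives 9>4; P3→Y gives 9>8]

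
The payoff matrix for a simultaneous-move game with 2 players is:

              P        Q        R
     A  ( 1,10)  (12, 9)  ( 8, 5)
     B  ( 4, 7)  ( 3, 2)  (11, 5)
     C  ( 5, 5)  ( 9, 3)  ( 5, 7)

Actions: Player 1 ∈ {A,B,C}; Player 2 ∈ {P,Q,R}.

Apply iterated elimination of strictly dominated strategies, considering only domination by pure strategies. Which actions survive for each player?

Survivors P1:{B,C} P2:{P,R}

P2 drop Q (P beats it: A:10>9 B:7>2 C:5>3)
P1 drop A (B beats it: P:4>1 R:11>8)
P1→{B,C} P2→{P,R}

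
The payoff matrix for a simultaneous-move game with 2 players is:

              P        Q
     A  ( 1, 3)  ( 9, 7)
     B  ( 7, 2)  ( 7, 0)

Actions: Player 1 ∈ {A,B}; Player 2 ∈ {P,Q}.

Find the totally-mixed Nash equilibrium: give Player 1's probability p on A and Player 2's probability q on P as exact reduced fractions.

P1 indiff ⇒ q·1+(1-q)·9 = q·7+(1-q)·7 ⇒ q(-6) = (1-q)(-2) ⇒ q = 1/4
P2 indiff ⇒ p·3+(1-p)·2 = p·7+(1-p)·0 ⇒ p(-4) = (1-p)(-2) ⇒ p = 1/3

P1 mixes 1/3 on A; P2 mixes 1/4 on P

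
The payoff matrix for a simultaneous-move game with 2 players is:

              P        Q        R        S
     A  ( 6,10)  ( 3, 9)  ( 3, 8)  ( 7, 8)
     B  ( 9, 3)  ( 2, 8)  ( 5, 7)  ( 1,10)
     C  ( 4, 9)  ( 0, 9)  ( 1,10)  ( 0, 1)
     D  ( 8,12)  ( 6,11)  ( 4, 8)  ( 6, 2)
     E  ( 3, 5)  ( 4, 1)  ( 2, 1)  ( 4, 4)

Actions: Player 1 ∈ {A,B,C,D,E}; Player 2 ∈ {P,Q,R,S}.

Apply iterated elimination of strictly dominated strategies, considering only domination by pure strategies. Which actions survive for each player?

P1 drop C (A beats it: P:6>4 Q:3>0 R:3>1 S:7>0)
P1 drop E (D beats it: P:8>3 Q:6>4 R:4>2 S:6>4)
P2 drop R (Q beats it: A:9>8 B:8>7 D:11>8)
P1→{A,B,D} P2→{P,Q,S}

Survivors P1:{A,B,D} P2:{P,Q,S}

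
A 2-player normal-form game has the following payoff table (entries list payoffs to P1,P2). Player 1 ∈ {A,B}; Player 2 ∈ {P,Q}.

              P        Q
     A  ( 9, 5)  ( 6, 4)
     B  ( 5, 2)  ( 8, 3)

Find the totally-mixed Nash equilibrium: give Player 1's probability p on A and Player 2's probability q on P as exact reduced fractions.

P1 indiff ⇒ q·9+(1-q)·6 = q·5+(1-q)·8 ⇒ q(4) = (1-q)(2) ⇒ q = 1/3
P2 indiff ⇒ p·5+(1-p)·2 = p·4+(1-p)·3 ⇒ p(1) = (1-p)(1) ⇒ p = 1/2

P1 mixes 1/2 on A; P2 mixes 1/3 on P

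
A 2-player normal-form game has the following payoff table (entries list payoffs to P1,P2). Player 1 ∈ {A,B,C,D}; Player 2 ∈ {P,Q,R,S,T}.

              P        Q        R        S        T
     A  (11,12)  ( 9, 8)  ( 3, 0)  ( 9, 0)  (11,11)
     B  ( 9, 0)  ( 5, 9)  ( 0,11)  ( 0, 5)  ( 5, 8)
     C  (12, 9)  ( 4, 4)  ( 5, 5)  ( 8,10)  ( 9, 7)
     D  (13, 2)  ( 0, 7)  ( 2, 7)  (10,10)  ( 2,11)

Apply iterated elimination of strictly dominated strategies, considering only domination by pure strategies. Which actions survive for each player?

Remaining: P1:{A,C,D} P2:{P,S,T}

P1 drop B (A beats it: P:11>9 Q:9>5 R:3>0 S:9>0 T:11>5)
P2 drop Q (T beats it: A:11>8 C:7>4 D:11>7)
P2 drop R (T beats it: A:11>0 C:7>5 D:11>7)
P1→{A,C,D} P2→{P,S,T}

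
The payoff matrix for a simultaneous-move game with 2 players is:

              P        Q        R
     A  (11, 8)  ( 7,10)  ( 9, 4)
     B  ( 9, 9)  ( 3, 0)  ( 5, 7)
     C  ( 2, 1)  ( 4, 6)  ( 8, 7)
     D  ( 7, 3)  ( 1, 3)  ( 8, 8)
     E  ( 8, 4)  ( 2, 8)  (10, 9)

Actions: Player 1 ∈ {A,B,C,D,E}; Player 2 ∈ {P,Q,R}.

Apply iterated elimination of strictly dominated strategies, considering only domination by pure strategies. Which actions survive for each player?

P1 drop B (A beats it: P:11>9 Q:7>3 R:9>5)
P1 drop C (A beats it: P:11>2 Q:7>4 R:9>8)
P1 drop D (A beats it: P:11>7 Q:7>1 R:9>8)
P2 drop P (Q beats it: A:10>8 E:8>4)
P1→{A,E} P2→{Q,R}

Survivors P1:{A,E} P2:{Q,R}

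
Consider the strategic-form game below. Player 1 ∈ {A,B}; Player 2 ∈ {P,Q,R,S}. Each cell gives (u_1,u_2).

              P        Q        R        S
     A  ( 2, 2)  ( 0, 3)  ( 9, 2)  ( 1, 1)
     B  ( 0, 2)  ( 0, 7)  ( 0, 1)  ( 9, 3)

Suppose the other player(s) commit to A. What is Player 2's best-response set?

u_2(P vs A) = 2
u_2(Q vs A) = 3
u_2(R vs A) = 2
u_2(S vs A) = 1
max payoff 3 at {Q}

BR_2 = {Q}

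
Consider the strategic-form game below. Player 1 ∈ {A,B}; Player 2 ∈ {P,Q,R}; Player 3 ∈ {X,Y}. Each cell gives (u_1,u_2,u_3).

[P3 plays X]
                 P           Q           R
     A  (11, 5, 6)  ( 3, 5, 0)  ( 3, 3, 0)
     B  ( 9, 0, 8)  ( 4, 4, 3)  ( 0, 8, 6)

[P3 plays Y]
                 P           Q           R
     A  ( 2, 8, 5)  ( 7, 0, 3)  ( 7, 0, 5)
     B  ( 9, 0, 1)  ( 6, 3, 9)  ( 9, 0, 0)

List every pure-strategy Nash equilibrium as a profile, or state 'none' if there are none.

(A,P,X): NE
(A,P,Y): not NE [P1→B gives 9>2; P3→X gives 6>5]
(A,Q,X): not NE [P1→B gives 4>3; P3→Y gives 3>0]
(A,Q,Y): not NE [P2→P gives 8>0]
(A,R,X): not NE [P2→Q gives 5>3; P3→Y gives 5>0]
(A,R,Y): not NE [P1→B gives 9>7; P2→P gives 8>0]
(B,P,X): not NE [P1→A gives 11>9; P2→R gives 8>0]
(B,P,Y): not NE [P2→Q gives 3>0; P3→X gives 8>1]
(B,Q,X): not NE [P2→R gives 8>4; P3→Y gives 9>3]
(B,Q,Y): not NE [P1→A gives 7>6]
(B,R,X): not NE [P1→A gives 3>0]
(B,R,Y): not NE [P2→Q gives 3>0; P3→X gives 6>0]

Nash profiles: (A,P,X)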